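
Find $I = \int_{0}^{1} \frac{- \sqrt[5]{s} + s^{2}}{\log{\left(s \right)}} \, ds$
$\log{\left(\frac{5}{2} \right)}$

Replace the exponent $2$ by a parameter $a$: let $I(a) = \int_{0}^{1} \frac{- \sqrt[5]{s} + s^{a}}{\log{\left(s \right)}} \, ds$.

Since $\dfrac{\partial}{\partial a}\,s^{a} = s^{a} \ln s$, the $\ln s$ in the denominator cancels and
$$\frac{dI}{da} = \int_{0}^{1} s^{a} \, ds = \left[\frac{s^{a+1}}{a+1}\right]_0^1 = \frac{1}{a + 1}.$$

Integrating with respect to $a$ gives $I(a) = \log{\left(\frac{5 a}{6} + \frac{5}{6} \right)} + C$.

At $a = \frac{1}{5}$ the integrand is identically $0$, so $I(\frac{1}{5}) = 0$. The closed form gives $0$, hence $C = 0$.

Setting $a = 2$:
$$I = \log{\left(\frac{5}{2} \right)}.$$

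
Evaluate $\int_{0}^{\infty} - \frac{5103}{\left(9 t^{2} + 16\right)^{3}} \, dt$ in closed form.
$- \frac{5103 \pi}{16384}$

Start from the standard arctangent integral
$$J(a) = \int_{0}^{\infty} - \frac{7}{a^{2} + t^{2}} \, dt = - \frac{7 \pi}{2 a}.$$

Differentiating under the integral sign with respect to $a$,
$$\frac{dJ}{da} = \int_{0}^{\infty} \frac{14 a}{\left(a^{2} + t^{2}\right)^{2}} \, dt = \frac{7 \pi}{2 a^{2}},$$
so $\int_{0}^{\infty} - \frac{7}{\left(a^{2} + t^{2}\right)^{2}} \, dt = - \frac{7 \pi}{4 a^{3}}$.

Repeating — each differentiation of $1/(t^2+a^2)^j$ produces $-2ja/(t^2+a^2)^{j+1}$ — and dividing through by $-2ja$ at each step yields, after $2$ differentiations in total,
$$\int_{0}^{\infty} - \frac{7}{\left(a^{2} + t^{2}\right)^{3}} \, dt = - \frac{21 \pi}{16 a^{5}}.$$

Setting $a = \frac{4}{3}$:
$$I = - \frac{5103 \pi}{16384}.$$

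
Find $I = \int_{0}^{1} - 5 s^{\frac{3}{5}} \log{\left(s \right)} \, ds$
$\frac{125}{64}$

Consider the simpler parametrised integral
$$J(a) = \int_{0}^{1} - 5 s^{a} \, ds = - \frac{5}{a + 1}.$$

Differentiating under the integral sign brings down a factor of $\ln s$:
$$\frac{dJ}{da} = \int_{0}^{1} - 5 s^{a} \log{\left(s \right)} \, ds = \frac{5}{\left(a + 1\right)^{2}}.$$

The integral on the left is $I$, so $I = \frac{5}{\left(a + 1\right)^{2}}$.

Setting $a = \frac{3}{5}$:
$$I = \frac{125}{64}.$$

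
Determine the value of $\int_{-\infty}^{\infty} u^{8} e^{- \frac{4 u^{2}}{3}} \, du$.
$\frac{8505 \sqrt{3} \sqrt{\pi}}{8192}$

Consider the simpler parametrised integral
$$J(a) = \int_{-\infty}^{\infty} e^{- a u^{2}} \, du = \frac{\sqrt{\pi}}{\sqrt{a}}.$$

Differentiating under the integral sign brings down a factor of $(-u^2)$:
$$\frac{dJ}{da} = \int_{-\infty}^{\infty} - u^{2} e^{- a u^{2}} \, du = - \frac{\sqrt{\pi}}{2 a^{\frac{3}{2}}}.$$

Repeating $4$ times in total — each differentiation brings down another $(-u^2)$ — gives
$$\frac{d^{4}J}{da^{4}} = \int_{-\infty}^{\infty} u^{8} e^{- a u^{2}} \, du = \frac{105 \sqrt{\pi}}{16 a^{\frac{9}{2}}},$$
and the integrand here is exactly the target integrand, so $I = \frac{105 \sqrt{\pi}}{16 a^{\frac{9}{2}}}$.

Setting $a = \frac{4}{3}$:
$$I = \frac{8505 \sqrt{3} \sqrt{\pi}}{8192}.$$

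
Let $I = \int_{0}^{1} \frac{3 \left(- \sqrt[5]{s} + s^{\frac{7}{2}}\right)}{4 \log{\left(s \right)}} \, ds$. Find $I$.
$- \frac{3 \log{\left(2 \right)}}{2} + \frac{3 \log{\left(15 \right)}}{4}$

Consider the one-parameter family: let $I(a) = \int_{0}^{1} \frac{3 \left(- \sqrt[5]{s} + s^{a}\right)}{4 \log{\left(s \right)}} \, ds$.

Since $\dfrac{\partial}{\partial a}\,s^{a} = s^{a} \ln s$, the $\ln s$ in the denominator cancels and
$$\frac{dI}{da} = \int_{0}^{1} \frac{3}{4} s^{a} \, ds = \frac{3}{4} \left[\frac{s^{a+1}}{a+1}\right]_0^1 = \frac{3}{4 \left(a + 1\right)}.$$

Integrating with respect to $a$ gives $I(a) = \log{\left(\frac{5^{\frac{3}{4}} \sqrt[4]{6} \left(a + 1\right)^{\frac{3}{4}}}{6} \right)} + C$.

At $a = \frac{1}{5}$ the integrand is identically $0$, so $I(\frac{1}{5}) = 0$. The closed form gives $0$, hence $C = 0$.

Setting $a = \frac{7}{2}$:
$$I = - \frac{3 \log{\left(2 \right)}}{2} + \frac{3 \log{\left(15 \right)}}{4}.$$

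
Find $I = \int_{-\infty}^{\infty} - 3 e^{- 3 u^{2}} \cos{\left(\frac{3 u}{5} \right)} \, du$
$- \frac{\sqrt{3} \sqrt{\pi}}{e^{\frac{3}{100}}}$

Treat the cosine frequency as a parameter and define $I(b) = \int_{-\infty}^{\infty} - 3 e^{- 3 u^{2}} \cos{\left(b u \right)} \, du$.

Differentiating under the integral sign,
$$I'(b) = \int_{-\infty}^{\infty} 3 u e^{- 3 u^{2}} \sin{\left(b u \right)} \, du.$$

Integrate $\int_{-\infty}^{\infty} u \sin(b u)\, e^{- 3 u^{2}}\, du$ by parts with $w = \sin(b u)$ and $dv = u\, e^{- 3 u^{2}}\, du$, giving $v = - \frac{e^{- 3 u^{2}}}{6}$. The boundary term vanishes and
$$\int_{-\infty}^{\infty} u \sin(b u)\, e^{- 3 u^{2}}\, du = \frac{b}{6} \int_{-\infty}^{\infty} \cos(b u)\, e^{- 3 u^{2}}\, du,$$
so $I'(b) = - \frac{b}{6}\, I(b)$.

This is a separable first-order ODE; solving with the initial condition $I(0) = \int_{-\infty}^{\infty} - 3 e^{- 3 u^{2}}\,du = - \sqrt{3} \sqrt{\pi}$ gives
$$I(b) = - \sqrt{3} \sqrt{\pi} e^{- \frac{b^{2}}{12}}.$$

Setting $b = \frac{3}{5}$:
$$I = - \frac{\sqrt{3} \sqrt{\pi}}{e^{\frac{3}{100}}}.$$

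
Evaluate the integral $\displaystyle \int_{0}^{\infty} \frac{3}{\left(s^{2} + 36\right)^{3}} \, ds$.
$\frac{\pi}{13824}$

Begin with the known result
$$J(a) = \int_{0}^{\infty} \frac{3}{a^{2} + s^{2}} \, ds = \frac{3 \pi}{2 a}.$$

Differentiating under the integral sign with respect to $a$,
$$\frac{dJ}{da} = \int_{0}^{\infty} - \frac{6 a}{\left(a^{2} + s^{2}\right)^{2}} \, ds = - \frac{3 \pi}{2 a^{2}},$$
so $\int_{0}^{\infty} \frac{3}{\left(a^{2} + s^{2}\right)^{2}} \, ds = \frac{3 \pi}{4 a^{3}}$.

Repeating — each differentiation of $1/(s^2+a^2)^j$ produces $-2ja/(s^2+a^2)^{j+1}$ — and dividing through by $-2ja$ at each step yields, after $2$ differentiations in total,
$$\int_{0}^{\infty} \frac{3}{\left(a^{2} + s^{2}\right)^{3}} \, ds = \frac{9 \pi}{16 a^{5}}.$$

Setting $a = 6$:
$$I = \frac{\pi}{13824}.$$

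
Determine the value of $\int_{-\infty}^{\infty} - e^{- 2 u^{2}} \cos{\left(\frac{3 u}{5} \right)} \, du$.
$- \frac{\sqrt{2} \sqrt{\pi}}{2 e^{\frac{9}{200}}}$

Let $b$ denote the cosine frequency and define $I(b) = \int_{-\infty}^{\infty} - e^{- 2 u^{2}} \cos{\left(b u \right)} \, du$.

Differentiating under the integral sign,
$$I'(b) = \int_{-\infty}^{\infty} u e^{- 2 u^{2}} \sin{\left(b u \right)} \, du.$$

Integrate $\int_{-\infty}^{\infty} u \sin(b u)\, e^{- 2 u^{2}}\, du$ by parts with $w = \sin(b u)$ and $dv = u\, e^{- 2 u^{2}}\, du$, giving $v = - \frac{e^{- 2 u^{2}}}{4}$. The boundary term vanishes and
$$\int_{-\infty}^{\infty} u \sin(b u)\, e^{- 2 u^{2}}\, du = \frac{b}{4} \int_{-\infty}^{\infty} \cos(b u)\, e^{- 2 u^{2}}\, du,$$
so $I'(b) = - \frac{b}{4}\, I(b)$.

This is a separable first-order ODE; solving with the initial condition $I(0) = \int_{-\infty}^{\infty} - e^{- 2 u^{2}}\,du = - \frac{\sqrt{2} \sqrt{\pi}}{2}$ gives
$$I(b) = - \frac{\sqrt{2} \sqrt{\pi} e^{- \frac{b^{2}}{8}}}{2}.$$

Setting $b = \frac{3}{5}$:
$$I = - \frac{\sqrt{2} \sqrt{\pi}}{2 e^{\frac{9}{200}}}.$$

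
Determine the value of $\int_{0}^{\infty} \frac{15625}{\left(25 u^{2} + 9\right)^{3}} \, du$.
$\frac{3125 \pi}{1296}$

Recall the elementary integral
$$J(a) = \int_{0}^{\infty} \frac{1}{a^{2} + u^{2}} \, du = \frac{\pi}{2 a}.$$

Differentiating under the integral sign with respect to $a$,
$$\frac{dJ}{da} = \int_{0}^{\infty} - \frac{2 a}{\left(a^{2} + u^{2}\right)^{2}} \, du = - \frac{\pi}{2 a^{2}},$$
so $\int_{0}^{\infty} \frac{1}{\left(a^{2} + u^{2}\right)^{2}} \, du = \frac{\pi}{4 a^{3}}$.

Repeating — each differentiation of $1/(u^2+a^2)^j$ produces $-2ja/(u^2+a^2)^{j+1}$ — and dividing through by $-2ja$ at each step yields, after $2$ differentiations in total,
$$\int_{0}^{\infty} \frac{1}{\left(a^{2} + u^{2}\right)^{3}} \, du = \frac{3 \pi}{16 a^{5}}.$$

Setting $a = \frac{3}{5}$:
$$I = \frac{3125 \pi}{1296}.$$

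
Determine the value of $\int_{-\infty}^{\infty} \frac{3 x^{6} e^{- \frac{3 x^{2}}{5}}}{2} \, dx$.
$\frac{625 \sqrt{15} \sqrt{\pi}}{144}$

Consider the simpler parametrised integral
$$J(a) = \int_{-\infty}^{\infty} \frac{3 e^{- a x^{2}}}{2} \, dx = \frac{3 \sqrt{\pi}}{2 \sqrt{a}}.$$

Differentiating under the integral sign brings down a factor of $(-x^2)$:
$$\frac{dJ}{da} = \int_{-\infty}^{\infty} - \frac{3 x^{2} e^{- a x^{2}}}{2} \, dx = - \frac{3 \sqrt{\pi}}{4 a^{\frac{3}{2}}}.$$

Repeating $3$ times in total — each differentiation brings down another $(-x^2)$ — gives
$$\frac{d^{3}J}{da^{3}} = \int_{-\infty}^{\infty} - \frac{3 x^{6} e^{- a x^{2}}}{2} \, dx = - \frac{45 \sqrt{\pi}}{16 a^{\frac{7}{2}}},$$
and the integrand here is $(-1)^{3}$ times the target integrand, so $I = (-1)^{3}\,\frac{d^{3}J}{da^{3}} = \frac{45 \sqrt{\pi}}{16 a^{\frac{7}{2}}}$.

Setting $a = \frac{3}{5}$:
$$I = \frac{625 \sqrt{15} \sqrt{\pi}}{144}.$$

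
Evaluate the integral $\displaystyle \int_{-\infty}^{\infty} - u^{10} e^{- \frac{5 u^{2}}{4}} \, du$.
$- \frac{12096 \sqrt{5} \sqrt{\pi}}{3125}$

Begin with the known integral
$$J(a) = \int_{-\infty}^{\infty} - e^{- a u^{2}} \, du = - \frac{\sqrt{\pi}}{\sqrt{a}}.$$

Differentiating under the integral sign brings down a factor of $(-u^2)$:
$$\frac{dJ}{da} = \int_{-\infty}^{\infty} u^{2} e^{- a u^{2}} \, du = \frac{\sqrt{\pi}}{2 a^{\frac{3}{2}}}.$$

Repeating $5$ times in total — each differentiation brings down another $(-u^2)$ — gives
$$\frac{d^{5}J}{da^{5}} = \int_{-\infty}^{\infty} u^{10} e^{- a u^{2}} \, du = \frac{945 \sqrt{\pi}}{32 a^{\frac{11}{2}}},$$
and the integrand here is $(-1)^{5}$ times the target integrand, so $I = (-1)^{5}\,\frac{d^{5}J}{da^{5}} = - \frac{945 \sqrt{\pi}}{32 a^{\frac{11}{2}}}$.

Setting $a = \frac{5}{4}$:
$$I = - \frac{12096 \sqrt{5} \sqrt{\pi}}{3125}.$$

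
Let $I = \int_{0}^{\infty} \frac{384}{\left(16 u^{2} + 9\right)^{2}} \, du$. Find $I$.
$\frac{8 \pi}{9}$

Recall the elementary integral
$$J(a) = \int_{0}^{\infty} \frac{3}{2 \left(a^{2} + u^{2}\right)} \, du = \frac{3 \pi}{4 a}.$$

Differentiating under the integral sign with respect to $a$,
$$\frac{dJ}{da} = \int_{0}^{\infty} - \frac{3 a}{\left(a^{2} + u^{2}\right)^{2}} \, du = - \frac{3 \pi}{4 a^{2}},$$
so $\int_{0}^{\infty} \frac{3}{2 \left(a^{2} + u^{2}\right)^{2}} \, du = \frac{3 \pi}{8 a^{3}}$.

Setting $a = \frac{3}{4}$:
$$I = \frac{8 \pi}{9}.$$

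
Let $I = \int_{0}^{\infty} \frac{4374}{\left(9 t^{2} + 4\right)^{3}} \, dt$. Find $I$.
$\frac{2187 \pi}{256}$

Start from the standard arctangent integral
$$J(a) = \int_{0}^{\infty} \frac{6}{a^{2} + t^{2}} \, dt = \frac{3 \pi}{a}.$$

Differentiating under the integral sign with respect to $a$,
$$\frac{dJ}{da} = \int_{0}^{\infty} - \frac{12 a}{\left(a^{2} + t^{2}\right)^{2}} \, dt = - \frac{3 \pi}{a^{2}},$$
so $\int_{0}^{\infty} \frac{6}{\left(a^{2} + t^{2}\right)^{2}} \, dt = \frac{3 \pi}{2 a^{3}}$.

Repeating — each differentiation of $1/(t^2+a^2)^j$ produces $-2ja/(t^2+a^2)^{j+1}$ — and dividing through by $-2ja$ at each step yields, after $2$ differentiations in total,
$$\int_{0}^{\infty} \frac{6}{\left(a^{2} + t^{2}\right)^{3}} \, dt = \frac{9 \pi}{8 a^{5}}.$$

Setting $a = \frac{2}{3}$:
$$I = \frac{2187 \pi}{256}.$$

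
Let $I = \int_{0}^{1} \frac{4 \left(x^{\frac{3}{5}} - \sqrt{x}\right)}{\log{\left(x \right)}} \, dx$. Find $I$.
$\log{\left(\frac{65536}{50625} \right)}$

Introduce a parameter $a$ in the exponent: let $I(a) = \int_{0}^{1} \frac{4 \left(- \sqrt{x} + x^{a}\right)}{\log{\left(x \right)}} \, dx$.

Since $\dfrac{\partial}{\partial a}\,x^{a} = x^{a} \ln x$, the $\ln x$ in the denominator cancels and
$$\frac{dI}{da} = \int_{0}^{1} 4 x^{a} \, dx = 4 \left[\frac{x^{a+1}}{a+1}\right]_0^1 = \frac{4}{a + 1}.$$

Integrating with respect to $a$ gives $I(a) = \log{\left(\frac{16 \left(a + 1\right)^{4}}{81} \right)} + C$.

At $a = \frac{1}{2}$ the integrand is identically $0$, so $I(\frac{1}{2}) = 0$. The closed form gives $0$, hence $C = 0$.

Setting $a = \frac{3}{5}$:
$$I = \log{\left(\frac{65536}{50625} \right)}.$$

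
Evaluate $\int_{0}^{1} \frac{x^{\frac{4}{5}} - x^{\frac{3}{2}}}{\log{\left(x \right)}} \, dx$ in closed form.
$- \log{\left(\frac{25}{18} \right)}$

Consider the one-parameter family: let $I(a) = \int_{0}^{1} \frac{x^{\frac{4}{5}} - x^{a}}{\log{\left(x \right)}} \, dx$.

Since $\dfrac{\partial}{\partial a}\,x^{a} = x^{a} \ln x$, the $\ln x$ in the denominator cancels and
$$\frac{dI}{da} = \int_{0}^{1} -1 x^{a} \, dx = -1 \left[\frac{x^{a+1}}{a+1}\right]_0^1 = - \frac{1}{a + 1}.$$

Integrating with respect to $a$ gives $I(a) = - \log{\left(\frac{5 a}{9} + \frac{5}{9} \right)} + C$.

At $a = \frac{4}{5}$ the integrand is identically $0$, so $I(\frac{4}{5}) = 0$. The closed form gives $0$, hence $C = 0$.

Setting $a = \frac{3}{2}$:
$$I = - \log{\left(\frac{25}{18} \right)}.$$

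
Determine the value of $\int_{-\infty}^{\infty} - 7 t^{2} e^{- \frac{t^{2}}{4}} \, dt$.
$- 28 \sqrt{\pi}$

Begin with the known integral
$$J(a) = \int_{-\infty}^{\infty} - 7 e^{- a t^{2}} \, dt = - \frac{7 \sqrt{\pi}}{\sqrt{a}}.$$

Differentiating under the integral sign brings down a factor of $(-t^2)$:
$$\frac{dJ}{da} = \int_{-\infty}^{\infty} 7 t^{2} e^{- a t^{2}} \, dt = \frac{7 \sqrt{\pi}}{2 a^{\frac{3}{2}}}.$$

The integral on the left is $-I$, so $I = - \frac{7 \sqrt{\pi}}{2 a^{\frac{3}{2}}}$.

Setting $a = \frac{1}{4}$:
$$I = - 28 \sqrt{\pi}.$$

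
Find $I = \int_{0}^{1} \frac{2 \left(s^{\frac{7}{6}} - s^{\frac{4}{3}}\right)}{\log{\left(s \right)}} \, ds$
$\log{\left(\frac{169}{196} \right)}$

Introduce a parameter $a$ in the exponent: let $I(a) = \int_{0}^{1} \frac{2 \left(- s^{\frac{4}{3}} + s^{a}\right)}{\log{\left(s \right)}} \, ds$.

Since $\dfrac{\partial}{\partial a}\,s^{a} = s^{a} \ln s$, the $\ln s$ in the denominator cancels and
$$\frac{dI}{da} = \int_{0}^{1} 2 s^{a} \, ds = 2 \left[\frac{s^{a+1}}{a+1}\right]_0^1 = \frac{2}{a + 1}.$$

Integrating with respect to $a$ gives $I(a) = \log{\left(\frac{9 \left(a + 1\right)^{2}}{49} \right)} + C$.

At $a = \frac{4}{3}$ the integrand is identically $0$, so $I(\frac{4}{3}) = 0$. The closed form gives $0$, hence $C = 0$.

Setting $a = \frac{7}{6}$:
$$I = \log{\left(\frac{169}{196} \right)}.$$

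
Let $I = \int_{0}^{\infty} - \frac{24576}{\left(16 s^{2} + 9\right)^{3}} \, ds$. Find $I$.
$- \frac{128 \pi}{27}$

Recall the elementary integral
$$J(a) = \int_{0}^{\infty} - \frac{6}{a^{2} + s^{2}} \, ds = - \frac{3 \pi}{a}.$$

Differentiating under the integral sign with respect to $a$,
$$\frac{dJ}{da} = \int_{0}^{\infty} \frac{12 a}{\left(a^{2} + s^{2}\right)^{2}} \, ds = \frac{3 \pi}{a^{2}},$$
so $\int_{0}^{\infty} - \frac{6}{\left(a^{2} + s^{2}\right)^{2}} \, ds = - \frac{3 \pi}{2 a^{3}}$.

Repeating — each differentiation of $1/(s^2+a^2)^j$ produces $-2ja/(s^2+a^2)^{j+1}$ — and dividing through by $-2ja$ at each step yields, after $2$ differentiations in total,
$$\int_{0}^{\infty} - \frac{6}{\left(a^{2} + s^{2}\right)^{3}} \, ds = - \frac{9 \pi}{8 a^{5}}.$$

Setting $a = \frac{3}{4}$:
$$I = - \frac{128 \pi}{27}.$$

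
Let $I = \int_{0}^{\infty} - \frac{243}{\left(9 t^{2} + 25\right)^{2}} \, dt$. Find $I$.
$- \frac{81 \pi}{500}$

Recall the elementary integral
$$J(a) = \int_{0}^{\infty} - \frac{3}{a^{2} + t^{2}} \, dt = - \frac{3 \pi}{2 a}.$$

Differentiating under the integral sign with respect to $a$,
$$\frac{dJ}{da} = \int_{0}^{\infty} \frac{6 a}{\left(a^{2} + t^{2}\right)^{2}} \, dt = \frac{3 \pi}{2 a^{2}},$$
so $\int_{0}^{\infty} - \frac{3}{\left(a^{2} + t^{2}\right)^{2}} \, dt = - \frac{3 \pi}{4 a^{3}}$.

Setting $a = \frac{5}{3}$:
$$I = - \frac{81 \pi}{500}.$$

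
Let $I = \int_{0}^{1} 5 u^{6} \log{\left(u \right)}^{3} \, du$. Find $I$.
$- \frac{30}{2401}$

Start from the elementary integral
$$J(a) = \int_{0}^{1} 5 u^{a} \, du = \frac{5}{a + 1}.$$

Differentiating under the integral sign brings down a factor of $\ln u$:
$$\frac{dJ}{da} = \int_{0}^{1} 5 u^{a} \log{\left(u \right)} \, du = - \frac{5}{\left(a + 1\right)^{2}}.$$

Repeating $3$ times in total — each differentiation brings down another $\ln u$ — gives
$$\frac{d^{3}J}{da^{3}} = \int_{0}^{1} 5 u^{a} \log{\left(u \right)}^{3} \, du = - \frac{30}{\left(a + 1\right)^{4}},$$
and the integrand here is exactly the target integrand, so $I = - \frac{30}{\left(a + 1\right)^{4}}$.

Setting $a = 6$:
$$I = - \frac{30}{2401}.$$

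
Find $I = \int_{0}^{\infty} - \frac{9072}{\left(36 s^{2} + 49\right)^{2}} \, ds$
$- \frac{54 \pi}{49}$

Begin with the known result
$$J(a) = \int_{0}^{\infty} - \frac{7}{a^{2} + s^{2}} \, ds = - \frac{7 \pi}{2 a}.$$

Differentiating under the integral sign with respect to $a$,
$$\frac{dJ}{da} = \int_{0}^{\infty} \frac{14 a}{\left(a^{2} + s^{2}\right)^{2}} \, ds = \frac{7 \pi}{2 a^{2}},$$
so $\int_{0}^{\infty} - \frac{7}{\left(a^{2} + s^{2}\right)^{2}} \, ds = - \frac{7 \pi}{4 a^{3}}$.

Setting $a = \frac{7}{6}$:
$$I = - \frac{54 \pi}{49}.$$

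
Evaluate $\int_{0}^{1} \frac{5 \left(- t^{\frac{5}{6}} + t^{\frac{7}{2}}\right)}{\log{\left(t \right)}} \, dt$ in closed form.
$- \log{\left(\frac{161051}{14348907} \right)}$

Replace the exponent $\frac{5}{6}$ by a parameter $a$: let $I(a) = \int_{0}^{1} \frac{5 \left(t^{\frac{7}{2}} - t^{a}\right)}{\log{\left(t \right)}} \, dt$.

Since $\dfrac{\partial}{\partial a}\,t^{a} = t^{a} \ln t$, the $\ln t$ in the denominator cancels and
$$\frac{dI}{da} = \int_{0}^{1} -5 t^{a} \, dt = -5 \left[\frac{t^{a+1}}{a+1}\right]_0^1 = - \frac{5}{a + 1}.$$

Integrating with respect to $a$ gives $I(a) = - \log{\left(\frac{32 \left(a + 1\right)^{5}}{59049} \right)} + C$.

At $a = \frac{7}{2}$ the integrand is identically $0$, so $I(\frac{7}{2}) = 0$. The closed form gives $0$, hence $C = 0$.

Setting $a = \frac{5}{6}$:
$$I = - \log{\left(\frac{161051}{14348907} \right)}.$$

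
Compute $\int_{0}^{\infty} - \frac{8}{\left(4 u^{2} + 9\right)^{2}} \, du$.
$- \frac{\pi}{27}$

Begin with the known result
$$J(a) = \int_{0}^{\infty} - \frac{1}{2 \left(a^{2} + u^{2}\right)} \, du = - \frac{\pi}{4 a}.$$

Differentiating under the integral sign with respect to $a$,
$$\frac{dJ}{da} = \int_{0}^{\infty} \frac{a}{\left(a^{2} + u^{2}\right)^{2}} \, du = \frac{\pi}{4 a^{2}},$$
so $\int_{0}^{\infty} - \frac{1}{2 \left(a^{2} + u^{2}\right)^{2}} \, du = - \frac{\pi}{8 a^{3}}$.

Setting $a = \frac{3}{2}$:
$$I = - \frac{\pi}{27}.$$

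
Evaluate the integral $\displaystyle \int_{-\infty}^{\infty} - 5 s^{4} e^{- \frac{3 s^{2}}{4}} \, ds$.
$- \frac{40 \sqrt{3} \sqrt{\pi}}{9}$

Consider the simpler parametrised integral
$$J(a) = \int_{-\infty}^{\infty} - 5 e^{- a s^{2}} \, ds = - \frac{5 \sqrt{\pi}}{\sqrt{a}}.$$

Differentiating under the integral sign brings down a factor of $(-s^2)$:
$$\frac{dJ}{da} = \int_{-\infty}^{\infty} 5 s^{2} e^{- a s^{2}} \, ds = \frac{5 \sqrt{\pi}}{2 a^{\frac{3}{2}}}.$$

Repeating twice in total — each differentiation brings down another $(-s^2)$ — gives
$$\frac{d^{2}J}{da^{2}} = \int_{-\infty}^{\infty} - 5 s^{4} e^{- a s^{2}} \, ds = - \frac{15 \sqrt{\pi}}{4 a^{\frac{5}{2}}},$$
and the integrand here is exactly the target integrand, so $I = - \frac{15 \sqrt{\pi}}{4 a^{\frac{5}{2}}}$.

Setting $a = \frac{3}{4}$:
$$I = - \frac{40 \sqrt{3} \sqrt{\pi}}{9}.$$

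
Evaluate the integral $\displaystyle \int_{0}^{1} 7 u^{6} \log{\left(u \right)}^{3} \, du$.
$- \frac{6}{343}$

Consider the simpler parametrised integral
$$J(a) = \int_{0}^{1} 7 u^{a} \, du = \frac{7}{a + 1}.$$

Differentiating under the integral sign brings down a factor of $\ln u$:
$$\frac{dJ}{da} = \int_{0}^{1} 7 u^{a} \log{\left(u \right)} \, du = - \frac{7}{\left(a + 1\right)^{2}}.$$

Repeating $3$ times in total — each differentiation brings down another $\ln u$ — gives
$$\frac{d^{3}J}{da^{3}} = \int_{0}^{1} 7 u^{a} \log{\left(u \right)}^{3} \, du = - \frac{42}{\left(a + 1\right)^{4}},$$
and the integrand here is exactly the target integrand, so $I = - \frac{42}{\left(a + 1\right)^{4}}$.

Setting $a = 6$:
$$I = - \frac{6}{343}.$$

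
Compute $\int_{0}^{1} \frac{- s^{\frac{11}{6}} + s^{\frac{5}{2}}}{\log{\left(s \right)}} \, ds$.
$\log{\left(\frac{21}{17} \right)}$

Introduce a parameter $a$ in the exponent: let $I(a) = \int_{0}^{1} \frac{- s^{\frac{11}{6}} + s^{a}}{\log{\left(s \right)}} \, ds$.

Since $\dfrac{\partial}{\partial a}\,s^{a} = s^{a} \ln s$, the $\ln s$ in the denominator cancels and
$$\frac{dI}{da} = \int_{0}^{1} s^{a} \, ds = \left[\frac{s^{a+1}}{a+1}\right]_0^1 = \frac{1}{a + 1}.$$

Integrating with respect to $a$ gives $I(a) = \log{\left(\frac{6 a}{17} + \frac{6}{17} \right)} + C$.

At $a = \frac{11}{6}$ the integrand is identically $0$, so $I(\frac{11}{6}) = 0$. The closed form gives $0$, hence $C = 0$.

Setting $a = \frac{5}{2}$:
$$I = \log{\left(\frac{21}{17} \right)}.$$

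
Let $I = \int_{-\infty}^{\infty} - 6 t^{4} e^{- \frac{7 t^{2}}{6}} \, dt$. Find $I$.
$- \frac{162 \sqrt{42} \sqrt{\pi}}{343}$

Consider the simpler parametrised integral
$$J(a) = \int_{-\infty}^{\infty} - 6 e^{- a t^{2}} \, dt = - \frac{6 \sqrt{\pi}}{\sqrt{a}}.$$

Differentiating under the integral sign brings down a factor of $(-t^2)$:
$$\frac{dJ}{da} = \int_{-\infty}^{\infty} 6 t^{2} e^{- a t^{2}} \, dt = \frac{3 \sqrt{\pi}}{a^{\frac{3}{2}}}.$$

Repeating twice in total — each differentiation brings down another $(-t^2)$ — gives
$$\frac{d^{2}J}{da^{2}} = \int_{-\infty}^{\infty} - 6 t^{4} e^{- a t^{2}} \, dt = - \frac{9 \sqrt{\pi}}{2 a^{\frac{5}{2}}},$$
and the integrand here is exactly the target integrand, so $I = - \frac{9 \sqrt{\pi}}{2 a^{\frac{5}{2}}}$.

Setting $a = \frac{7}{6}$:
$$I = - \frac{162 \sqrt{42} \sqrt{\pi}}{343}.$$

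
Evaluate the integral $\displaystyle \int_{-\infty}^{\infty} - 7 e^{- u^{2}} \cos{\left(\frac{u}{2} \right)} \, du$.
$- \frac{7 \sqrt{\pi}}{e^{\frac{1}{16}}}$

Define $I(b) = \int_{-\infty}^{\infty} - 7 e^{- u^{2}} \cos{\left(b u \right)} \, du$.

Differentiating under the integral sign,
$$I'(b) = \int_{-\infty}^{\infty} 7 u e^{- u^{2}} \sin{\left(b u \right)} \, du.$$

Integrate $\int_{-\infty}^{\infty} u \sin(b u)\, e^{- u^{2}}\, du$ by parts with $w = \sin(b u)$ and $dv = u\, e^{- u^{2}}\, du$, giving $v = - \frac{e^{- u^{2}}}{2}$. The boundary term vanishes and
$$\int_{-\infty}^{\infty} u \sin(b u)\, e^{- u^{2}}\, du = \frac{b}{2} \int_{-\infty}^{\infty} \cos(b u)\, e^{- u^{2}}\, du,$$
so $I'(b) = - \frac{b}{2}\, I(b)$.

This is a separable first-order ODE; solving with the initial condition $I(0) = \int_{-\infty}^{\infty} - 7 e^{- u^{2}}\,du = - 7 \sqrt{\pi}$ gives
$$I(b) = - 7 \sqrt{\pi} e^{- \frac{b^{2}}{4}}.$$

Setting $b = \frac{1}{2}$:
$$I = - \frac{7 \sqrt{\pi}}{e^{\frac{1}{16}}}.$$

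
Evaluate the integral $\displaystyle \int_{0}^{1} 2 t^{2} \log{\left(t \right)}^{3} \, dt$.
$- \frac{4}{27}$

Start from the elementary integral
$$J(a) = \int_{0}^{1} 2 t^{a} \, dt = \frac{2}{a + 1}.$$

Differentiating under the integral sign brings down a factor of $\ln t$:
$$\frac{dJ}{da} = \int_{0}^{1} 2 t^{a} \log{\left(t \right)} \, dt = - \frac{2}{\left(a + 1\right)^{2}}.$$

Repeating $3$ times in total — each differentiation brings down another $\ln t$ — gives
$$\frac{d^{3}J}{da^{3}} = \int_{0}^{1} 2 t^{a} \log{\left(t \right)}^{3} \, dt = - \frac{12}{\left(a + 1\right)^{4}},$$
and the integrand here is exactly the target integrand, so $I = - \frac{12}{\left(a + 1\right)^{4}}$.

Setting $a = 2$:
$$I = - \frac{4}{27}.$$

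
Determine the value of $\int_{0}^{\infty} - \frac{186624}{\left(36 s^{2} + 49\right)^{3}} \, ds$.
$- \frac{5832 \pi}{16807}$

Begin with the known result
$$J(a) = \int_{0}^{\infty} - \frac{4}{a^{2} + s^{2}} \, ds = - \frac{2 \pi}{a}.$$

Differentiating under the integral sign with respect to $a$,
$$\frac{dJ}{da} = \int_{0}^{\infty} \frac{8 a}{\left(a^{2} + s^{2}\right)^{2}} \, ds = \frac{2 \pi}{a^{2}},$$
so $\int_{0}^{\infty} - \frac{4}{\left(a^{2} + s^{2}\right)^{2}} \, ds = - \frac{\pi}{a^{3}}$.

Repeating — each differentiation of $1/(s^2+a^2)^j$ produces $-2ja/(s^2+a^2)^{j+1}$ — and dividing through by $-2ja$ at each step yields, after $2$ differentiations in total,
$$\int_{0}^{\infty} - \frac{4}{\left(a^{2} + s^{2}\right)^{3}} \, ds = - \frac{3 \pi}{4 a^{5}}.$$

Setting $a = \frac{7}{6}$:
$$I = - \frac{5832 \pi}{16807}.$$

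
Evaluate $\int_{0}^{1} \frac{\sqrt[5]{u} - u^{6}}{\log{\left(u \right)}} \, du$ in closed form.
$- \log{\left(35 \right)} + \log{\left(6 \right)}$

Introduce a parameter $a$ in the exponent: let $I(a) = \int_{0}^{1} \frac{\sqrt[5]{u} - u^{a}}{\log{\left(u \right)}} \, du$.

Since $\dfrac{\partial}{\partial a}\,u^{a} = u^{a} \ln u$, the $\ln u$ in the denominator cancels and
$$\frac{dI}{da} = \int_{0}^{1} -1 u^{a} \, du = -1 \left[\frac{u^{a+1}}{a+1}\right]_0^1 = - \frac{1}{a + 1}.$$

Integrating with respect to $a$ gives $I(a) = - \log{\left(\frac{5 a}{6} + \frac{5}{6} \right)} + C$.

At $a = \frac{1}{5}$ the integrand is identically $0$, so $I(\frac{1}{5}) = 0$. The closed form gives $0$, hence $C = 0$.

Setting $a = 6$:
$$I = - \log{\left(35 \right)} + \log{\left(6 \right)}.$$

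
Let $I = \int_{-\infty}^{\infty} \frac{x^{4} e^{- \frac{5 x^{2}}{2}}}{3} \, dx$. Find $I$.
$\frac{\sqrt{10} \sqrt{\pi}}{125}$

Start from the elementary integral
$$J(a) = \int_{-\infty}^{\infty} \frac{e^{- a x^{2}}}{3} \, dx = \frac{\sqrt{\pi}}{3 \sqrt{a}}.$$

Differentiating under the integral sign brings down a factor of $(-x^2)$:
$$\frac{dJ}{da} = \int_{-\infty}^{\infty} - \frac{x^{2} e^{- a x^{2}}}{3} \, dx = - \frac{\sqrt{\pi}}{6 a^{\frac{3}{2}}}.$$

Repeating twice in total — each differentiation brings down another $(-x^2)$ — gives
$$\frac{d^{2}J}{da^{2}} = \int_{-\infty}^{\infty} \frac{x^{4} e^{- a x^{2}}}{3} \, dx = \frac{\sqrt{\pi}}{4 a^{\frac{5}{2}}},$$
and the integrand here is exactly the target integrand, so $I = \frac{\sqrt{\pi}}{4 a^{\frac{5}{2}}}$.

Setting $a = \frac{5}{2}$:
$$I = \frac{\sqrt{10} \sqrt{\pi}}{125}.$$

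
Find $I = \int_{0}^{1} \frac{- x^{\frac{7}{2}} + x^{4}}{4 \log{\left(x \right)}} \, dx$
$- \frac{\log{\left(3 \right)}}{2} + \frac{\log{\left(2 \right)}}{4} + \frac{\log{\left(5 \right)}}{4}$

Consider the one-parameter family: let $I(a) = \int_{0}^{1} \frac{- x^{\frac{7}{2}} + x^{a}}{4 \log{\left(x \right)}} \, dx$.

Since $\dfrac{\partial}{\partial a}\,x^{a} = x^{a} \ln x$, the $\ln x$ in the denominator cancels and
$$\frac{dI}{da} = \int_{0}^{1} \frac{1}{4} x^{a} \, dx = \frac{1}{4} \left[\frac{x^{a+1}}{a+1}\right]_0^1 = \frac{1}{4 \left(a + 1\right)}.$$

Integrating with respect to $a$ gives $I(a) = \frac{\log{\left(a + 1 \right)}}{4} - \frac{\log{\left(3 \right)}}{2} + \frac{\log{\left(2 \right)}}{4} + C$.

At $a = \frac{7}{2}$ the integrand is identically $0$, so $I(\frac{7}{2}) = 0$. The closed form gives $0$, hence $C = 0$.

Setting $a = 4$:
$$I = - \frac{\log{\left(3 \right)}}{2} + \frac{\log{\left(2 \right)}}{4} + \frac{\log{\left(5 \right)}}{4}.$$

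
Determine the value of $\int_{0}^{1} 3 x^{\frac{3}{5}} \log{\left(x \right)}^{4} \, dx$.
$\frac{28125}{4096}$

Consider the simpler parametrised integral
$$J(a) = \int_{0}^{1} 3 x^{a} \, dx = \frac{3}{a + 1}.$$

Differentiating under the integral sign brings down a factor of $\ln x$:
$$\frac{dJ}{da} = \int_{0}^{1} 3 x^{a} \log{\left(x \right)} \, dx = - \frac{3}{\left(a + 1\right)^{2}}.$$

Repeating $4$ times in total — each differentiation brings down another $\ln x$ — gives
$$\frac{d^{4}J}{da^{4}} = \int_{0}^{1} 3 x^{a} \log{\left(x \right)}^{4} \, dx = \frac{72}{\left(a + 1\right)^{5}},$$
and the integrand here is exactly the target integrand, so $I = \frac{72}{\left(a + 1\right)^{5}}$.

Setting $a = \frac{3}{5}$:
$$I = \frac{28125}{4096}.$$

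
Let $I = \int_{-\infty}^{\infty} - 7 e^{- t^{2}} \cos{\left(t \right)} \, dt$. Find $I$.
$- \frac{7 \sqrt{\pi}}{e^{\frac{1}{4}}}$

Treat the cosine frequency as a parameter and define $I(b) = \int_{-\infty}^{\infty} - 7 e^{- t^{2}} \cos{\left(b t \right)} \, dt$.

Differentiating under the integral sign,
$$I'(b) = \int_{-\infty}^{\infty} 7 t e^{- t^{2}} \sin{\left(b t \right)} \, dt.$$

Integrate $\int_{-\infty}^{\infty} t \sin(b t)\, e^{- t^{2}}\, dt$ by parts with $u = \sin(b t)$ and $dv = t\, e^{- t^{2}}\, dt$, giving $v = - \frac{e^{- t^{2}}}{2}$. The boundary term vanishes and
$$\int_{-\infty}^{\infty} t \sin(b t)\, e^{- t^{2}}\, dt = \frac{b}{2} \int_{-\infty}^{\infty} \cos(b t)\, e^{- t^{2}}\, dt,$$
so $I'(b) = - \frac{b}{2}\, I(b)$.

This is a separable first-order ODE; solving with the initial condition $I(0) = \int_{-\infty}^{\infty} - 7 e^{- t^{2}}\,dt = - 7 \sqrt{\pi}$ gives
$$I(b) = - 7 \sqrt{\pi} e^{- \frac{b^{2}}{4}}.$$

Setting $b = 1$:
$$I = - \frac{7 \sqrt{\pi}}{e^{\frac{1}{4}}}.$$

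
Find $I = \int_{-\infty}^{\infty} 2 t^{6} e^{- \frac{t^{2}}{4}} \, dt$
$480 \sqrt{\pi}$

Start from the elementary integral
$$J(a) = \int_{-\infty}^{\infty} 2 e^{- a t^{2}} \, dt = \frac{2 \sqrt{\pi}}{\sqrt{a}}.$$

Differentiating under the integral sign brings down a factor of $(-t^2)$:
$$\frac{dJ}{da} = \int_{-\infty}^{\infty} - 2 t^{2} e^{- a t^{2}} \, dt = - \frac{\sqrt{\pi}}{a^{\frac{3}{2}}}.$$

Repeating $3$ times in total — each differentiation brings down another $(-t^2)$ — gives
$$\frac{d^{3}J}{da^{3}} = \int_{-\infty}^{\infty} - 2 t^{6} e^{- a t^{2}} \, dt = - \frac{15 \sqrt{\pi}}{4 a^{\frac{7}{2}}},$$
and the integrand here is $(-1)^{3}$ times the target integrand, so $I = (-1)^{3}\,\frac{d^{3}J}{da^{3}} = \frac{15 \sqrt{\pi}}{4 a^{\frac{7}{2}}}$.

Setting $a = \frac{1}{4}$:
$$I = 480 \sqrt{\pi}.$$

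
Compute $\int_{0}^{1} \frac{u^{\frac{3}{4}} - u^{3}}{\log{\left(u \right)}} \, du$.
$- \log{\left(\frac{16}{7} \right)}$

Consider the one-parameter family: let $I(a) = \int_{0}^{1} \frac{u^{\frac{3}{4}} - u^{a}}{\log{\left(u \right)}} \, du$.

Since $\dfrac{\partial}{\partial a}\,u^{a} = u^{a} \ln u$, the $\ln u$ in the denominator cancels and
$$\frac{dI}{da} = \int_{0}^{1} -1 u^{a} \, du = -1 \left[\frac{u^{a+1}}{a+1}\right]_0^1 = - \frac{1}{a + 1}.$$

Integrating with respect to $a$ gives $I(a) = - \log{\left(\frac{4 a}{7} + \frac{4}{7} \right)} + C$.

At $a = \frac{3}{4}$ the integrand is identically $0$, so $I(\frac{3}{4}) = 0$. The closed form gives $0$, hence $C = 0$.

Setting $a = 3$:
$$I = - \log{\left(\frac{16}{7} \right)}.$$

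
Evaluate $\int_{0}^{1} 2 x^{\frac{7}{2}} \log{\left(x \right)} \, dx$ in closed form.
$- \frac{8}{81}$

Begin with the known integral
$$J(a) = \int_{0}^{1} 2 x^{a} \, dx = \frac{2}{a + 1}.$$

Differentiating under the integral sign brings down a factor of $\ln x$:
$$\frac{dJ}{da} = \int_{0}^{1} 2 x^{a} \log{\left(x \right)} \, dx = - \frac{2}{\left(a + 1\right)^{2}}.$$

The integral on the left is $I$, so $I = - \frac{2}{\left(a + 1\right)^{2}}$.

Setting $a = \frac{7}{2}$:
$$I = - \frac{8}{81}.$$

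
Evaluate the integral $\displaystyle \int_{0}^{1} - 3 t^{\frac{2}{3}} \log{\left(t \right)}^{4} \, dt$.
$- \frac{17496}{3125}$

Start from the elementary integral
$$J(a) = \int_{0}^{1} - 3 t^{a} \, dt = - \frac{3}{a + 1}.$$

Differentiating under the integral sign brings down a factor of $\ln t$:
$$\frac{dJ}{da} = \int_{0}^{1} - 3 t^{a} \log{\left(t \right)} \, dt = \frac{3}{\left(a + 1\right)^{2}}.$$

Repeating $4$ times in total — each differentiation brings down another $\ln t$ — gives
$$\frac{d^{4}J}{da^{4}} = \int_{0}^{1} - 3 t^{a} \log{\left(t \right)}^{4} \, dt = - \frac{72}{\left(a + 1\right)^{5}},$$
and the integrand here is exactly the target integrand, so $I = - \frac{72}{\left(a + 1\right)^{5}}$.

Setting $a = \frac{2}{3}$:
$$I = - \frac{17496}{3125}.$$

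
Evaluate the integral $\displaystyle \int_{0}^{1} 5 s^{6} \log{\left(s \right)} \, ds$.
$- \frac{5}{49}$

Begin with the known integral
$$J(a) = \int_{0}^{1} 5 s^{a} \, ds = \frac{5}{a + 1}.$$

Differentiating under the integral sign brings down a factor of $\ln s$:
$$\frac{dJ}{da} = \int_{0}^{1} 5 s^{a} \log{\left(s \right)} \, ds = - \frac{5}{\left(a + 1\right)^{2}}.$$

The integral on the left is $I$, so $I = - \frac{5}{\left(a + 1\right)^{2}}$.

Setting $a = 6$:
$$I = - \frac{5}{49}.$$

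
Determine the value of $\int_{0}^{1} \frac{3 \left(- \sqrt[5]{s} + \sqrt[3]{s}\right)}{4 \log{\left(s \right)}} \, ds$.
$- \frac{3 \log{\left(3 \right)}}{2} + \frac{3 \log{\left(10 \right)}}{4}$

Consider the one-parameter family: let $I(a) = \int_{0}^{1} \frac{3 \left(- \sqrt[5]{s} + s^{a}\right)}{4 \log{\left(s \right)}} \, ds$.

Since $\dfrac{\partial}{\partial a}\,s^{a} = s^{a} \ln s$, the $\ln s$ in the denominator cancels and
$$\frac{dI}{da} = \int_{0}^{1} \frac{3}{4} s^{a} \, ds = \frac{3}{4} \left[\frac{s^{a+1}}{a+1}\right]_0^1 = \frac{3}{4 \left(a + 1\right)}.$$

Integrating with respect to $a$ gives $I(a) = \log{\left(\frac{5^{\frac{3}{4}} \sqrt[4]{6} \left(a + 1\right)^{\frac{3}{4}}}{6} \right)} + C$.

At $a = \frac{1}{5}$ the integrand is identically $0$, so $I(\frac{1}{5}) = 0$. The closed form gives $0$, hence $C = 0$.

Setting $a = \frac{1}{3}$:
$$I = - \frac{3 \log{\left(3 \right)}}{2} + \frac{3 \log{\left(10 \right)}}{4}.$$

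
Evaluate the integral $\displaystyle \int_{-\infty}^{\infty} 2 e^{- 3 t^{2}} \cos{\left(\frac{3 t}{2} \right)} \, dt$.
$\frac{2 \sqrt{3} \sqrt{\pi}}{3 e^{\frac{3}{16}}}$

Define $I(b) = \int_{-\infty}^{\infty} 2 e^{- 3 t^{2}} \cos{\left(b t \right)} \, dt$.

Differentiating under the integral sign,
$$I'(b) = \int_{-\infty}^{\infty} - 2 t e^{- 3 t^{2}} \sin{\left(b t \right)} \, dt.$$

Integrate $\int_{-\infty}^{\infty} t \sin(b t)\, e^{- 3 t^{2}}\, dt$ by parts with $u = \sin(b t)$ and $dv = t\, e^{- 3 t^{2}}\, dt$, giving $v = - \frac{e^{- 3 t^{2}}}{6}$. The boundary term vanishes and
$$\int_{-\infty}^{\infty} t \sin(b t)\, e^{- 3 t^{2}}\, dt = \frac{b}{6} \int_{-\infty}^{\infty} \cos(b t)\, e^{- 3 t^{2}}\, dt,$$
so $I'(b) = - \frac{b}{6}\, I(b)$.

This is a separable first-order ODE; solving with the initial condition $I(0) = \int_{-\infty}^{\infty} 2 e^{- 3 t^{2}}\,dt = \frac{2 \sqrt{3} \sqrt{\pi}}{3}$ gives
$$I(b) = \frac{2 \sqrt{3} \sqrt{\pi} e^{- \frac{b^{2}}{12}}}{3}.$$

Setting $b = \frac{3}{2}$:
$$I = \frac{2 \sqrt{3} \sqrt{\pi}}{3 e^{\frac{3}{16}}}.$$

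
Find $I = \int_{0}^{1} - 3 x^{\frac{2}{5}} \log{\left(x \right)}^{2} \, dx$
$- \frac{750}{343}$

Begin with the known integral
$$J(a) = \int_{0}^{1} - 3 x^{a} \, dx = - \frac{3}{a + 1}.$$

Differentiating under the integral sign brings down a factor of $\ln x$:
$$\frac{dJ}{da} = \int_{0}^{1} - 3 x^{a} \log{\left(x \right)} \, dx = \frac{3}{\left(a + 1\right)^{2}}.$$

Repeating twice in total — each differentiation brings down another $\ln x$ — gives
$$\frac{d^{2}J}{da^{2}} = \int_{0}^{1} - 3 x^{a} \log{\left(x \right)}^{2} \, dx = - \frac{6}{\left(a + 1\right)^{3}},$$
and the integrand here is exactly the target integrand, so $I = - \frac{6}{\left(a + 1\right)^{3}}$.

Setting $a = \frac{2}{5}$:
$$I = - \frac{750}{343}.$$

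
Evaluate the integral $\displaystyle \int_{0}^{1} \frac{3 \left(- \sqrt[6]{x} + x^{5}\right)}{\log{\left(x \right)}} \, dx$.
$\log{\left(\frac{46656}{343} \right)}$

Consider the one-parameter family: let $I(a) = \int_{0}^{1} \frac{3 \left(- \sqrt[6]{x} + x^{a}\right)}{\log{\left(x \right)}} \, dx$.

Since $\dfrac{\partial}{\partial a}\,x^{a} = x^{a} \ln x$, the $\ln x$ in the denominator cancels and
$$\frac{dI}{da} = \int_{0}^{1} 3 x^{a} \, dx = 3 \left[\frac{x^{a+1}}{a+1}\right]_0^1 = \frac{3}{a + 1}.$$

Integrating with respect to $a$ gives $I(a) = \log{\left(\frac{216 \left(a + 1\right)^{3}}{343} \right)} + C$.

At $a = \frac{1}{6}$ the integrand is identically $0$, so $I(\frac{1}{6}) = 0$. The closed form gives $0$, hence $C = 0$.

Setting $a = 5$:
$$I = \log{\left(\frac{46656}{343} \right)}.$$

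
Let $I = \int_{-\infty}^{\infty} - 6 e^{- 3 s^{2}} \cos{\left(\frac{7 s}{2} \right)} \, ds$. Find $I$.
$- \frac{2 \sqrt{3} \sqrt{\pi}}{e^{\frac{49}{48}}}$

Define $I(b) = \int_{-\infty}^{\infty} - 6 e^{- 3 s^{2}} \cos{\left(b s \right)} \, ds$.

Differentiating under the integral sign,
$$I'(b) = \int_{-\infty}^{\infty} 6 s e^{- 3 s^{2}} \sin{\left(b s \right)} \, ds.$$

Integrate $\int_{-\infty}^{\infty} s \sin(b s)\, e^{- 3 s^{2}}\, ds$ by parts with $u = \sin(b s)$ and $dv = s\, e^{- 3 s^{2}}\, ds$, giving $v = - \frac{e^{- 3 s^{2}}}{6}$. The boundary term vanishes and
$$\int_{-\infty}^{\infty} s \sin(b s)\, e^{- 3 s^{2}}\, ds = \frac{b}{6} \int_{-\infty}^{\infty} \cos(b s)\, e^{- 3 s^{2}}\, ds,$$
so $I'(b) = - \frac{b}{6}\, I(b)$.

This is a separable first-order ODE; solving with the initial condition $I(0) = \int_{-\infty}^{\infty} - 6 e^{- 3 s^{2}}\,ds = - 2 \sqrt{3} \sqrt{\pi}$ gives
$$I(b) = - 2 \sqrt{3} \sqrt{\pi} e^{- \frac{b^{2}}{12}}.$$

Setting $b = \frac{7}{2}$:
$$I = - \frac{2 \sqrt{3} \sqrt{\pi}}{e^{\frac{49}{48}}}.$$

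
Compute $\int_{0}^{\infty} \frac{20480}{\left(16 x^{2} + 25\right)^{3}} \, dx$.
$\frac{192 \pi}{625}$

Recall the elementary integral
$$J(a) = \int_{0}^{\infty} \frac{5}{a^{2} + x^{2}} \, dx = \frac{5 \pi}{2 a}.$$

Differentiating under the integral sign with respect to $a$,
$$\frac{dJ}{da} = \int_{0}^{\infty} - \frac{10 a}{\left(a^{2} + x^{2}\right)^{2}} \, dx = - \frac{5 \pi}{2 a^{2}},$$
so $\int_{0}^{\infty} \frac{5}{\left(a^{2} + x^{2}\right)^{2}} \, dx = \frac{5 \pi}{4 a^{3}}$.

Repeating — each differentiation of $1/(x^2+a^2)^j$ produces $-2ja/(x^2+a^2)^{j+1}$ — and dividing through by $-2ja$ at each step yields, after $2$ differentiations in total,
$$\int_{0}^{\infty} \frac{5}{\left(a^{2} + x^{2}\right)^{3}} \, dx = \frac{15 \pi}{16 a^{5}}.$$

Setting $a = \frac{5}{4}$:
$$I = \frac{192 \pi}{625}.$$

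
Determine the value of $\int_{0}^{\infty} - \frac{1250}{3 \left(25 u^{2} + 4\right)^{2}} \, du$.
$- \frac{125 \pi}{48}$

Recall the elementary integral
$$J(a) = \int_{0}^{\infty} - \frac{2}{3 \left(a^{2} + u^{2}\right)} \, du = - \frac{\pi}{3 a}.$$

Differentiating under the integral sign with respect to $a$,
$$\frac{dJ}{da} = \int_{0}^{\infty} \frac{4 a}{3 \left(a^{2} + u^{2}\right)^{2}} \, du = \frac{\pi}{3 a^{2}},$$
so $\int_{0}^{\infty} - \frac{2}{3 \left(a^{2} + u^{2}\right)^{2}} \, du = - \frac{\pi}{6 a^{3}}$.

Setting $a = \frac{2}{5}$:
$$I = - \frac{125 \pi}{48}.$$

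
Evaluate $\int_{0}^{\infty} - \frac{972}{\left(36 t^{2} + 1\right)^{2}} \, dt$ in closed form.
$- \frac{81 \pi}{2}$

Begin with the known result
$$J(a) = \int_{0}^{\infty} - \frac{3}{4 \left(a^{2} + t^{2}\right)} \, dt = - \frac{3 \pi}{8 a}.$$

Differentiating under the integral sign with respect to $a$,
$$\frac{dJ}{da} = \int_{0}^{\infty} \frac{3 a}{2 \left(a^{2} + t^{2}\right)^{2}} \, dt = \frac{3 \pi}{8 a^{2}},$$
so $\int_{0}^{\infty} - \frac{3}{4 \left(a^{2} + t^{2}\right)^{2}} \, dt = - \frac{3 \pi}{16 a^{3}}$.

Setting $a = \frac{1}{6}$:
$$I = - \frac{81 \pi}{2}.$$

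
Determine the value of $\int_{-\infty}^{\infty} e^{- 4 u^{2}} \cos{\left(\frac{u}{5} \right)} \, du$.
$\frac{\sqrt{\pi}}{2 e^{\frac{1}{400}}}$

Treat the cosine frequency as a parameter and define $I(b) = \int_{-\infty}^{\infty} e^{- 4 u^{2}} \cos{\left(b u \right)} \, du$.

Differentiating under the integral sign,
$$I'(b) = \int_{-\infty}^{\infty} - u e^{- 4 u^{2}} \sin{\left(b u \right)} \, du.$$

Integrate $\int_{-\infty}^{\infty} u \sin(b u)\, e^{- 4 u^{2}}\, du$ by parts with $w = \sin(b u)$ and $dv = u\, e^{- 4 u^{2}}\, du$, giving $v = - \frac{e^{- 4 u^{2}}}{8}$. The boundary term vanishes and
$$\int_{-\infty}^{\infty} u \sin(b u)\, e^{- 4 u^{2}}\, du = \frac{b}{8} \int_{-\infty}^{\infty} \cos(b u)\, e^{- 4 u^{2}}\, du,$$
so $I'(b) = - \frac{b}{8}\, I(b)$.

This is a separable first-order ODE; solving with the initial condition $I(0) = \int_{-\infty}^{\infty} e^{- 4 u^{2}}\,du = \frac{\sqrt{\pi}}{2}$ gives
$$I(b) = \frac{\sqrt{\pi} e^{- \frac{b^{2}}{16}}}{2}.$$

Setting $b = \frac{1}{5}$:
$$I = \frac{\sqrt{\pi}}{2 e^{\frac{1}{400}}}.$$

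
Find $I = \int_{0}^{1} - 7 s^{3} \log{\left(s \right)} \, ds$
$\frac{7}{16}$

Start from the elementary integral
$$J(a) = \int_{0}^{1} - 7 s^{a} \, ds = - \frac{7}{a + 1}.$$

Differentiating under the integral sign brings down a factor of $\ln s$:
$$\frac{dJ}{da} = \int_{0}^{1} - 7 s^{a} \log{\left(s \right)} \, ds = \frac{7}{\left(a + 1\right)^{2}}.$$

The integral on the left is $I$, so $I = \frac{7}{\left(a + 1\right)^{2}}$.

Setting $a = 3$:
$$I = \frac{7}{16}.$$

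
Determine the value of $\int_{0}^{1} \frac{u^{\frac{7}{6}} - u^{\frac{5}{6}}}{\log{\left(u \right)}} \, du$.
$- \log{\left(11 \right)} + \log{\left(13 \right)}$

Replace the exponent $\frac{5}{6}$ by a parameter $a$: let $I(a) = \int_{0}^{1} \frac{u^{\frac{7}{6}} - u^{a}}{\log{\left(u \right)}} \, du$.

Since $\dfrac{\partial}{\partial a}\,u^{a} = u^{a} \ln u$, the $\ln u$ in the denominator cancels and
$$\frac{dI}{da} = \int_{0}^{1} -1 u^{a} \, du = -1 \left[\frac{u^{a+1}}{a+1}\right]_0^1 = - \frac{1}{a + 1}.$$

Integrating with respect to $a$ gives $I(a) = - \log{\left(\frac{6 a}{13} + \frac{6}{13} \right)} + C$.

At $a = \frac{7}{6}$ the integrand is identically $0$, so $I(\frac{7}{6}) = 0$. The closed form gives $0$, hence $C = 0$.

Setting $a = \frac{5}{6}$:
$$I = - \log{\left(11 \right)} + \log{\left(13 \right)}.$$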